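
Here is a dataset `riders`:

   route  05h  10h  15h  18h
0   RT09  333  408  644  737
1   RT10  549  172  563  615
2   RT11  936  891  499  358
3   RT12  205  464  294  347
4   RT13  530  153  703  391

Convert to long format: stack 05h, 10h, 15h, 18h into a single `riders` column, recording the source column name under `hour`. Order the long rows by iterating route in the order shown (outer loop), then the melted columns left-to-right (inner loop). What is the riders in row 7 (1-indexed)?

20 rows total (5 × 4). Row 7: index ⌊(7-1)/4⌋ = 1 into route → RT10; (7-1) mod 4 = 2 into the melted columns → 15h.
So row 7 is (RT10, 15h, 563); riders = 563.

563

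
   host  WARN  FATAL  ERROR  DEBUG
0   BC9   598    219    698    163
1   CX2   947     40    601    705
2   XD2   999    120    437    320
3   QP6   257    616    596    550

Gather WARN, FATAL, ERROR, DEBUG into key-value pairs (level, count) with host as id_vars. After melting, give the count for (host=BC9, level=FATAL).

219

Unpivoting turns each (host, wide-column) pair into one long row.
The wide cell at row BC9, column FATAL holds 219, so the long row (BC9, FATAL) has count=219.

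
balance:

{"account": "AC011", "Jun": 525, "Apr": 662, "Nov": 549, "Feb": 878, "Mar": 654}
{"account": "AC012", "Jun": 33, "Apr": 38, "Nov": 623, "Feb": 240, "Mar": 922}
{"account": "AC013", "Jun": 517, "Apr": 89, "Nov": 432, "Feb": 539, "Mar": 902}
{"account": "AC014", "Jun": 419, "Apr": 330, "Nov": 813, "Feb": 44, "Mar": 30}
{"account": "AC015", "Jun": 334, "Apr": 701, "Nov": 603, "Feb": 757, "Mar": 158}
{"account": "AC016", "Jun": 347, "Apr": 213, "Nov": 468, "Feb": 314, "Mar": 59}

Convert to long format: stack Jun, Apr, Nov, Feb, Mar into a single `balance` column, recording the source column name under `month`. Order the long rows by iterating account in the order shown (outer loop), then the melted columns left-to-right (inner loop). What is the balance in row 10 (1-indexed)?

922

30 rows total (6 × 5). Row 10: index ⌊(10-1)/5⌋ = 1 into account → AC012; (10-1) mod 5 = 4 into the melted columns → Mar.
So row 10 is (AC012, Mar, 922); balance = 922.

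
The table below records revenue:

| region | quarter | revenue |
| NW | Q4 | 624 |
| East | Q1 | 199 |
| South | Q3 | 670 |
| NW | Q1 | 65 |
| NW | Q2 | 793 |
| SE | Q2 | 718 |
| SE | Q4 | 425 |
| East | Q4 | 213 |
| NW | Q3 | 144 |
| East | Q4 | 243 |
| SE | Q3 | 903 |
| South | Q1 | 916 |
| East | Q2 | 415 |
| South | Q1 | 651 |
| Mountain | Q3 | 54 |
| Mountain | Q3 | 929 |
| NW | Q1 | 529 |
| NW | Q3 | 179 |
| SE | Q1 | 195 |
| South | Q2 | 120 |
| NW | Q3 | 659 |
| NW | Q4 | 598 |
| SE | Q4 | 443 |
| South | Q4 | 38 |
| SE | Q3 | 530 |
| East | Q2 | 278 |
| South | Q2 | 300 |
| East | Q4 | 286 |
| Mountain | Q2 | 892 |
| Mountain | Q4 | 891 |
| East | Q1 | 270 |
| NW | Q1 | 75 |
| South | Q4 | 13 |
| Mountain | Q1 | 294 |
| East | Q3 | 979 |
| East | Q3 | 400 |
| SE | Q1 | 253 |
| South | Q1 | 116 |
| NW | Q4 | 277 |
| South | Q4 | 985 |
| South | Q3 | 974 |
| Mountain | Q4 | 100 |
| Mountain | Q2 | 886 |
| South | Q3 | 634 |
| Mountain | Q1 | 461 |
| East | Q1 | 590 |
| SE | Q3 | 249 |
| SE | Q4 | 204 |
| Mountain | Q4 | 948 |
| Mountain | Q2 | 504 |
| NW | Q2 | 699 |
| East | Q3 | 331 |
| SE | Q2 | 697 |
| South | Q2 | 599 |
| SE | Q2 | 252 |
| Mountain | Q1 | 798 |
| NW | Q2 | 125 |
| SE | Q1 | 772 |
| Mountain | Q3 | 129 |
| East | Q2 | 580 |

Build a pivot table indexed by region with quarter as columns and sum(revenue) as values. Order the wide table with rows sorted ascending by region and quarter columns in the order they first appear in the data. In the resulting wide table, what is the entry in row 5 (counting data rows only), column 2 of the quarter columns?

1683

With rows sorted ascending by region, row 5 is region=South. quarter columns in first-appearance order: Q4, Q1, Q3, Q2; column 2 is Q1.
Long rows with region=South, quarter=Q1: 916 + 651 + 116 = 1683.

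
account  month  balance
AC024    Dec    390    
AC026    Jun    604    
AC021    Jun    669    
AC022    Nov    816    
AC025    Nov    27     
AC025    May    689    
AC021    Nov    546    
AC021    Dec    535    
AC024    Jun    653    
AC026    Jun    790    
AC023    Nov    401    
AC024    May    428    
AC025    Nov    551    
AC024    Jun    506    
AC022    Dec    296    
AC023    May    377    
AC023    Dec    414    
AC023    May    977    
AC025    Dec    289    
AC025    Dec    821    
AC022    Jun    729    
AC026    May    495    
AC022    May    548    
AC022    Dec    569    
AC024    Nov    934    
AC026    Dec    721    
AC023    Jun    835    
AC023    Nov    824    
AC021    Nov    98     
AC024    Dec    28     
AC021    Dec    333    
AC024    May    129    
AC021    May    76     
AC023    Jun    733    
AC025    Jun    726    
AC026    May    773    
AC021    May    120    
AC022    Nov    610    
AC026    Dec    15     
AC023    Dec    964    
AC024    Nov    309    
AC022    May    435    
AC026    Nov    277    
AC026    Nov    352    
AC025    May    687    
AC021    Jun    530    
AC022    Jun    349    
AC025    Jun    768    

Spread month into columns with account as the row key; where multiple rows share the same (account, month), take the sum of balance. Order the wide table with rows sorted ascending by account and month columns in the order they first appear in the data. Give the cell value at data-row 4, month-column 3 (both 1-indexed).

1243

With rows sorted ascending by account, row 4 is account=AC024. month columns in first-appearance order: Dec, Jun, Nov, May; column 3 is Nov.
Long rows with account=AC024, month=Nov: 934 + 309 = 1243.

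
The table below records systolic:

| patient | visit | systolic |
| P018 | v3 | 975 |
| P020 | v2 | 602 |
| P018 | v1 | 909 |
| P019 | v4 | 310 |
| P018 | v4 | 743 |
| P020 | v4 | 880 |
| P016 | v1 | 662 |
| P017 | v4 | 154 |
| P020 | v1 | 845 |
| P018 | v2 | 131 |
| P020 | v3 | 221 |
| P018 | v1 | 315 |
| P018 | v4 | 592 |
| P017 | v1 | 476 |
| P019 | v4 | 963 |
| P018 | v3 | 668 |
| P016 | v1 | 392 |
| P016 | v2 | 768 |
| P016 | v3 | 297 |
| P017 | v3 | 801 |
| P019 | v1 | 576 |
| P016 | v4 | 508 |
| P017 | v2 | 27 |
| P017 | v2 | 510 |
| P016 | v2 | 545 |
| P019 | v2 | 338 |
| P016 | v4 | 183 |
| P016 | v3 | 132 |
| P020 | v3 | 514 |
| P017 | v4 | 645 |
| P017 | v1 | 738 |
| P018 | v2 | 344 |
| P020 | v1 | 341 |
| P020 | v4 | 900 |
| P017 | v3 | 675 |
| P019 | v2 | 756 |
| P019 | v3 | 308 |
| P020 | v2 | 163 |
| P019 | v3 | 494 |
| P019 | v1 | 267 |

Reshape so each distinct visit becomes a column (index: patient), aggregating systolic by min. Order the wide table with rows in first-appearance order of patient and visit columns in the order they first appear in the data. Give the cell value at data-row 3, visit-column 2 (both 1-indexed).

338

With rows in first-appearance order of patient, row 3 is patient=P019. visit columns in first-appearance order: v3, v2, v1, v4; column 2 is v2.
Long rows with patient=P019, visit=v2: min(338, 756) = 338.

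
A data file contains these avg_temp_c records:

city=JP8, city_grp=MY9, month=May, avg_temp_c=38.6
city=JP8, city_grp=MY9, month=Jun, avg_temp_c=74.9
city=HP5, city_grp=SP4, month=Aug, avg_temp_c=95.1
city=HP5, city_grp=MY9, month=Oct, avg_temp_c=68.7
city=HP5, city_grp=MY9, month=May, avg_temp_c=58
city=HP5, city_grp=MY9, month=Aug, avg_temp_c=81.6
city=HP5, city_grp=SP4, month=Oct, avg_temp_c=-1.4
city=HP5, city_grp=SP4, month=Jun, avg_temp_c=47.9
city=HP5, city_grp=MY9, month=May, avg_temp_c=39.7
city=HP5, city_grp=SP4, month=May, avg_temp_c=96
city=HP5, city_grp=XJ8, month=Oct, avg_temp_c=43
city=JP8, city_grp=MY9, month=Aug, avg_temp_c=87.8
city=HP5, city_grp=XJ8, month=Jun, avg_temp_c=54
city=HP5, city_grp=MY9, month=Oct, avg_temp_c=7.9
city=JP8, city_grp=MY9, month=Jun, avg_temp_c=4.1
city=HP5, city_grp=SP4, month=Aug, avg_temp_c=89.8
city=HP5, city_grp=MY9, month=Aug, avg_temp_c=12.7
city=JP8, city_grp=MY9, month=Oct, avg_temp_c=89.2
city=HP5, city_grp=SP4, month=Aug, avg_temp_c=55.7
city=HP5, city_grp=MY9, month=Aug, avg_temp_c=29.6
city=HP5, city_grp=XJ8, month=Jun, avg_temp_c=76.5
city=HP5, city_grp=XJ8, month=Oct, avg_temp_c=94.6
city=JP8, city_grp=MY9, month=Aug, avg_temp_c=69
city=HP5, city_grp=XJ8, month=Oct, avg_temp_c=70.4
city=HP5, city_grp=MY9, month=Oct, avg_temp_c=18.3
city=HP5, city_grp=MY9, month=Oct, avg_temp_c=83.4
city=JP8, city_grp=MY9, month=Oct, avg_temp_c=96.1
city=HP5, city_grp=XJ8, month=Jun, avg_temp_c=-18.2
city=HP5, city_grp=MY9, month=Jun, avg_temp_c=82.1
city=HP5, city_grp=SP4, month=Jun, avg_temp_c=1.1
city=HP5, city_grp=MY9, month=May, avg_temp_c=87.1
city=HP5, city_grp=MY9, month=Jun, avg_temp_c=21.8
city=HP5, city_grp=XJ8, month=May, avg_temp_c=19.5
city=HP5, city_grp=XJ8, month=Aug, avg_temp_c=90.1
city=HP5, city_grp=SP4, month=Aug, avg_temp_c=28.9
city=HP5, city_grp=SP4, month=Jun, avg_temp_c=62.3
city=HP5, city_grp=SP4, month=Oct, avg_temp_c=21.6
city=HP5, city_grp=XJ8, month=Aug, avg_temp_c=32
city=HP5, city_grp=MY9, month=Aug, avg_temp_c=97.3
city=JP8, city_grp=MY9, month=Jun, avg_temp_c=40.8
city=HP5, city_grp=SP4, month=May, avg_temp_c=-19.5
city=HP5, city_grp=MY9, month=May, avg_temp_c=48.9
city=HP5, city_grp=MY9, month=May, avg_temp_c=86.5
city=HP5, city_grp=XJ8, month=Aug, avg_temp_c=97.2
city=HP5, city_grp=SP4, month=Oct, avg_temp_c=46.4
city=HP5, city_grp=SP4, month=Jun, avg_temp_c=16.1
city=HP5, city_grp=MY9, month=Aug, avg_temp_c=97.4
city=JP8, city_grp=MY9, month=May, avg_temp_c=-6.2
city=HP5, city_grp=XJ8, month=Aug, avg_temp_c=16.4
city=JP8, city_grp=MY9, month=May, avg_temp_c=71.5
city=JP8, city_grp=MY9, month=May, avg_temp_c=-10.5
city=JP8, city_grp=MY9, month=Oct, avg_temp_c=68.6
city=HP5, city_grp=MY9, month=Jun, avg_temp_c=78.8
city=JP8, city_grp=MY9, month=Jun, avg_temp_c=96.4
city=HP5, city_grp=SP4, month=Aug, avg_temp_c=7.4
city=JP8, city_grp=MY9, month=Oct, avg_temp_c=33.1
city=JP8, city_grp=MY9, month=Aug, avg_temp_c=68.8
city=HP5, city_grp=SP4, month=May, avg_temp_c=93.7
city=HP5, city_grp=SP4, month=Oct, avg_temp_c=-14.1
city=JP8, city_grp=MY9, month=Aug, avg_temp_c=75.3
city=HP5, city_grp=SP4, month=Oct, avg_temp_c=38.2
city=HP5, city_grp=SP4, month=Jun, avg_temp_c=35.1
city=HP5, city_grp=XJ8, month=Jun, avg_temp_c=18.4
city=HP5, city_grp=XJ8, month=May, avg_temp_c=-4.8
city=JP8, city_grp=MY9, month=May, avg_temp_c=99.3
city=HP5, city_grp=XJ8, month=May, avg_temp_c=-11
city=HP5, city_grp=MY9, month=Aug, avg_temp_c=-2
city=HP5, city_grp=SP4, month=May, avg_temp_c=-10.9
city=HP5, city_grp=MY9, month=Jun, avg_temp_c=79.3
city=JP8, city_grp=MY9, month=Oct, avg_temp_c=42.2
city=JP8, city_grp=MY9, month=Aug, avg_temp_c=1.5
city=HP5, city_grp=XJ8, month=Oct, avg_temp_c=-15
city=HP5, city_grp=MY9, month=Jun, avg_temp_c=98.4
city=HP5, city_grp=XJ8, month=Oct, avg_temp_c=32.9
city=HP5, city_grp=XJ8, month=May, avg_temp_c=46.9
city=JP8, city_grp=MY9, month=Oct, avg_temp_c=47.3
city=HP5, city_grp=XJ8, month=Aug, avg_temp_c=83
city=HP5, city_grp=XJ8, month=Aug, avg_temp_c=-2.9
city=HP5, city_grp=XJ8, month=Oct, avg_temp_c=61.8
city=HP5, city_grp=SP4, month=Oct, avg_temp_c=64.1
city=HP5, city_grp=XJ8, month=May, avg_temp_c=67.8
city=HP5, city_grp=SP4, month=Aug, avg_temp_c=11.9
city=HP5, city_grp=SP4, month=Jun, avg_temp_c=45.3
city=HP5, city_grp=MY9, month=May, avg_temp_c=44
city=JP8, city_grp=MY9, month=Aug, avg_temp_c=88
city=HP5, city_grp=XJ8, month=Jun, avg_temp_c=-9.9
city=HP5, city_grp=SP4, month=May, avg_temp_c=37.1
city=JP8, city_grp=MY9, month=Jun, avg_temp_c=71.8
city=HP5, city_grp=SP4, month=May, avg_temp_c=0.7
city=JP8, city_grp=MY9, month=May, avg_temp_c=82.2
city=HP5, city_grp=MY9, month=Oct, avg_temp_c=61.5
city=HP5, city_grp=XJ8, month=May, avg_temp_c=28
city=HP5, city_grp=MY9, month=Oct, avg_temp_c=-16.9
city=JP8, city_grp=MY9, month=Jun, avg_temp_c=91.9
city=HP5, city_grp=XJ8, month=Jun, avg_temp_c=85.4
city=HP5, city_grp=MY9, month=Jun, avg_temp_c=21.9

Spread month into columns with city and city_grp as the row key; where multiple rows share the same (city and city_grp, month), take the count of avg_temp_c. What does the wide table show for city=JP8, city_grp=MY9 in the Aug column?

Rows with city=JP8, city_grp=MY9 and month=Aug: avg_temp_c values are 87.8, 69, 68.8, 75.3, 1.5, 88.
6 rows match — count = 6.

6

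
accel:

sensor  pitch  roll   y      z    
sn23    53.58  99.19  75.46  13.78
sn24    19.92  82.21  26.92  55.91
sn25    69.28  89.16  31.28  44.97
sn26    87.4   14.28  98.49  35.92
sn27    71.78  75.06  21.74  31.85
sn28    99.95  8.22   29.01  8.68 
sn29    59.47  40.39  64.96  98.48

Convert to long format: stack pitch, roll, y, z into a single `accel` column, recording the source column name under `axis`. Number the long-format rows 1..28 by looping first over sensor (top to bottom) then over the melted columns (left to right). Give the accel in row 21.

99.95

28 rows total (7 × 4). Row 21: index ⌊(21-1)/4⌋ = 5 into sensor → sn28; (21-1) mod 4 = 0 into the melted columns → pitch.
So row 21 is (sn28, pitch, 99.95); accel = 99.95.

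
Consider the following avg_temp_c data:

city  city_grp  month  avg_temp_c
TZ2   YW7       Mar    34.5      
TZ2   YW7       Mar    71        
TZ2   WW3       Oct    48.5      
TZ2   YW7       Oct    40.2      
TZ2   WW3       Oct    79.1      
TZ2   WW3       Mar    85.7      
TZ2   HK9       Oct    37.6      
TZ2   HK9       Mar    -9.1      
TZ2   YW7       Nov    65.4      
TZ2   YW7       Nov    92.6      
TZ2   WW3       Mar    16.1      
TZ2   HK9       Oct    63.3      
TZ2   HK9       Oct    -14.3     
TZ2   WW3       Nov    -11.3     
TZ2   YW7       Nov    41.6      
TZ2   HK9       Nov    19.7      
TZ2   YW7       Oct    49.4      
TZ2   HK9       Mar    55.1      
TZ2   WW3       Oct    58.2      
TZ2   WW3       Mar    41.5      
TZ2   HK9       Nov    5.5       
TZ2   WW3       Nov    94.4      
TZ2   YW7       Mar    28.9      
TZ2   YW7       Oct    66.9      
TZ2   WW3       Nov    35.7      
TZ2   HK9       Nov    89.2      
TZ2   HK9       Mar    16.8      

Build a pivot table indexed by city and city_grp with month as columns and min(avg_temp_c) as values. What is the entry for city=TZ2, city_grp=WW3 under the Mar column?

16.1

Rows with city=TZ2, city_grp=WW3 and month=Mar: avg_temp_c values are 85.7, 16.1, 41.5.
min(85.7, 16.1, 41.5) = 16.1.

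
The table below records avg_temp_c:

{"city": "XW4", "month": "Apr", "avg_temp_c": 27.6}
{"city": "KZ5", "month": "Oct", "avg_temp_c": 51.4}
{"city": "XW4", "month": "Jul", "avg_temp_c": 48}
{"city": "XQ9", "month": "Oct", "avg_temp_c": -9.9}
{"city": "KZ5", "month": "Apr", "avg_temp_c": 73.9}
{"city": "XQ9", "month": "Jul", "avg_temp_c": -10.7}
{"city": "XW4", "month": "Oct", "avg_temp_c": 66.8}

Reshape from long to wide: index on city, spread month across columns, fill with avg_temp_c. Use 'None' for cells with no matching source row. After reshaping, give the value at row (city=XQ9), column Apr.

None

No long-format row has city=XQ9 and month=Apr, so the cell is None.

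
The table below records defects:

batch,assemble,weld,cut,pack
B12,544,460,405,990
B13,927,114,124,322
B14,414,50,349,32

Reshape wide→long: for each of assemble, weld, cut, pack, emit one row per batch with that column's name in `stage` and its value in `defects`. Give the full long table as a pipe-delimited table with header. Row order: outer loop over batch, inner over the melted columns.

| batch | stage | defects |
| B12 | assemble | 544 |
| B12 | weld | 460 |
| B12 | cut | 405 |
| B12 | pack | 990 |
| B13 | assemble | 927 |
| B13 | weld | 114 |
| B13 | cut | 124 |
| B13 | pack | 322 |
| B14 | assemble | 414 |
| B14 | weld | 50 |
| B14 | cut | 349 |
| B14 | pack | 32 |

Each (batch, column) pair becomes one row: 3 × 4 = 12 rows.
For example, (B12, assemble) → defects=544.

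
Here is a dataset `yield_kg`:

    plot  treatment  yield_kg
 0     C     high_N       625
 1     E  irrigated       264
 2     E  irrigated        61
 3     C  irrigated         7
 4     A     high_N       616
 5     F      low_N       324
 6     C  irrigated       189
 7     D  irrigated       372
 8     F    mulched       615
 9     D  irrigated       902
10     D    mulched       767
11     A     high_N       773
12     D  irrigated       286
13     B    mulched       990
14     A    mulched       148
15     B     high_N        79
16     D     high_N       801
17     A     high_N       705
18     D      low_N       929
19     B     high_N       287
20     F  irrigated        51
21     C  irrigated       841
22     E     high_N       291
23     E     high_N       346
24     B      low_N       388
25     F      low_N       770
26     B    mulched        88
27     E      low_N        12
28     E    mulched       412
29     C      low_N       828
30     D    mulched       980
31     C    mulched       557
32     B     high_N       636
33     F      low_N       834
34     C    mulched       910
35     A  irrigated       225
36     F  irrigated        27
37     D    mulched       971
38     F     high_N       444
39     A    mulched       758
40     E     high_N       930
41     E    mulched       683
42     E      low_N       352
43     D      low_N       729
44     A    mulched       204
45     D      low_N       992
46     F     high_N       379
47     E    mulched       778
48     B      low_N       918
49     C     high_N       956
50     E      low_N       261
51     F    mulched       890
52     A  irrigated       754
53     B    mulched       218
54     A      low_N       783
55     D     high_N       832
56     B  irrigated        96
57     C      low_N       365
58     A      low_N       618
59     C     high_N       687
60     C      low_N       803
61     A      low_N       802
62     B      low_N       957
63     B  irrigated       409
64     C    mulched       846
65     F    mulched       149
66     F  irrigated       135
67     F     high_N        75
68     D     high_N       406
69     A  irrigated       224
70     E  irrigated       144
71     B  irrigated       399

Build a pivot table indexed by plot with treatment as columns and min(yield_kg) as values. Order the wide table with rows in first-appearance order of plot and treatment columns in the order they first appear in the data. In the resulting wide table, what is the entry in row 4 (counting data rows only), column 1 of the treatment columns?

With rows in first-appearance order of plot, row 4 is plot=F. treatment columns in first-appearance order: high_N, irrigated, low_N, mulched; column 1 is high_N.
Long rows with plot=F, treatment=high_N: min(444, 379, 75) = 75.

75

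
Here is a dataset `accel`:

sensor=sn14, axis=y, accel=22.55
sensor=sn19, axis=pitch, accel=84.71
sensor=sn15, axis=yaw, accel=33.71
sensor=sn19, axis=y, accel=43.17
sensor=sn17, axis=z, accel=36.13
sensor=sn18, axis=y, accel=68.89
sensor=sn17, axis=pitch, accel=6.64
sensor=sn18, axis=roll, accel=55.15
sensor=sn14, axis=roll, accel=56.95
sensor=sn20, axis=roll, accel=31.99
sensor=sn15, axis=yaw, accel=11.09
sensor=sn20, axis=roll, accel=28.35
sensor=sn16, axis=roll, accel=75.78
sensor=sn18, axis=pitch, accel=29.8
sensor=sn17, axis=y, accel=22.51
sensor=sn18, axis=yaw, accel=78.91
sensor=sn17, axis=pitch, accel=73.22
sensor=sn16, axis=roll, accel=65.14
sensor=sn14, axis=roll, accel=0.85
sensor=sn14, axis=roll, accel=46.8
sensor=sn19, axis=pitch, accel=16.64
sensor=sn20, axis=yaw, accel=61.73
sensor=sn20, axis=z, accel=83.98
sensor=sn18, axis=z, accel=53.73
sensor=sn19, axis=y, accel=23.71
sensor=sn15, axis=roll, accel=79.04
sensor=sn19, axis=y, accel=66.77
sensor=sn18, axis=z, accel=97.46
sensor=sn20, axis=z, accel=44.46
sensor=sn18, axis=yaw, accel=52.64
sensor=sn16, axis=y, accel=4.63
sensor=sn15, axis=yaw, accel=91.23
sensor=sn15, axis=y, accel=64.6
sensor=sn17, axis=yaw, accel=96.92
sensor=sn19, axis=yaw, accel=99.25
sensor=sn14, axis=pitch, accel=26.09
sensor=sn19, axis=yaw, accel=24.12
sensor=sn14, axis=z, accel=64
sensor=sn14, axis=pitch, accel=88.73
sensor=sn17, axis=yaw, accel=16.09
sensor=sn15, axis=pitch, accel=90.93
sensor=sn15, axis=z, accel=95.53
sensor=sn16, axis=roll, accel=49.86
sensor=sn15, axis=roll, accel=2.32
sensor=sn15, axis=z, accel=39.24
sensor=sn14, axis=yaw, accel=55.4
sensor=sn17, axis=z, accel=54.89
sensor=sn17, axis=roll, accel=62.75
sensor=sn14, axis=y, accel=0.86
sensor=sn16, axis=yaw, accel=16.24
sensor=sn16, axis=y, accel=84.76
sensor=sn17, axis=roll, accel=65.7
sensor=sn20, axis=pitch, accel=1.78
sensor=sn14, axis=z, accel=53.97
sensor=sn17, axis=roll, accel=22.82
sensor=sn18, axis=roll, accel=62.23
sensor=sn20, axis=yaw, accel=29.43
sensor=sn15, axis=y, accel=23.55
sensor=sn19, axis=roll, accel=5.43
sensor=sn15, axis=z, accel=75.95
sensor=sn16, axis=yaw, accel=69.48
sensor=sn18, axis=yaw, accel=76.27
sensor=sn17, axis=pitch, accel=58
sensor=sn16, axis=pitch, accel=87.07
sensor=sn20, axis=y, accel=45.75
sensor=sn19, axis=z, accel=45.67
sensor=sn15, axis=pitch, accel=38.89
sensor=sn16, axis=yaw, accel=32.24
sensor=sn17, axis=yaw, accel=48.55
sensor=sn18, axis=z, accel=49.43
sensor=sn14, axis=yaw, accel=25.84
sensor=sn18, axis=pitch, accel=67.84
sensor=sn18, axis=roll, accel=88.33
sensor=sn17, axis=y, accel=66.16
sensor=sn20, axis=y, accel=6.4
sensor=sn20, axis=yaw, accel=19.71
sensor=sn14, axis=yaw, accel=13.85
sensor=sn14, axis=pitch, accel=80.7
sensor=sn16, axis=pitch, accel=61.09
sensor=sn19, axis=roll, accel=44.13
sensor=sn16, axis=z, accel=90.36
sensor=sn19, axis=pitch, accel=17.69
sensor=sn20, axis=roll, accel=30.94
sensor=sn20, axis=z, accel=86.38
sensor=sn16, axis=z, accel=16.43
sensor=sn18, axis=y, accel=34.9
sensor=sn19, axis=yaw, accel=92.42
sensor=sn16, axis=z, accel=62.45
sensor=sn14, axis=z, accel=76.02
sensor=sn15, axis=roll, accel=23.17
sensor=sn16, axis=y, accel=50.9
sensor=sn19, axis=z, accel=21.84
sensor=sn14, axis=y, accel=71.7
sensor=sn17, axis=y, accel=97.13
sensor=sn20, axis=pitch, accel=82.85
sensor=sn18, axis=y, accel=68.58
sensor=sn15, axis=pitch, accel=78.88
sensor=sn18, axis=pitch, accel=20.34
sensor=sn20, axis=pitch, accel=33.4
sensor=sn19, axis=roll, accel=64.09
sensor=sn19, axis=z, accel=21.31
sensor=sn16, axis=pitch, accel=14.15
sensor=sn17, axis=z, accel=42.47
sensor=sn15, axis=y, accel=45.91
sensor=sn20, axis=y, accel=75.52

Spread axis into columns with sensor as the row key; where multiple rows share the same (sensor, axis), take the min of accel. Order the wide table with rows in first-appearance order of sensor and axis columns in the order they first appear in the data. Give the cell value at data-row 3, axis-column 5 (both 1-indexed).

With rows in first-appearance order of sensor, row 3 is sensor=sn15. axis columns in first-appearance order: y, pitch, yaw, z, roll; column 5 is roll.
Long rows with sensor=sn15, axis=roll: min(79.04, 2.32, 23.17) = 2.32.

2.32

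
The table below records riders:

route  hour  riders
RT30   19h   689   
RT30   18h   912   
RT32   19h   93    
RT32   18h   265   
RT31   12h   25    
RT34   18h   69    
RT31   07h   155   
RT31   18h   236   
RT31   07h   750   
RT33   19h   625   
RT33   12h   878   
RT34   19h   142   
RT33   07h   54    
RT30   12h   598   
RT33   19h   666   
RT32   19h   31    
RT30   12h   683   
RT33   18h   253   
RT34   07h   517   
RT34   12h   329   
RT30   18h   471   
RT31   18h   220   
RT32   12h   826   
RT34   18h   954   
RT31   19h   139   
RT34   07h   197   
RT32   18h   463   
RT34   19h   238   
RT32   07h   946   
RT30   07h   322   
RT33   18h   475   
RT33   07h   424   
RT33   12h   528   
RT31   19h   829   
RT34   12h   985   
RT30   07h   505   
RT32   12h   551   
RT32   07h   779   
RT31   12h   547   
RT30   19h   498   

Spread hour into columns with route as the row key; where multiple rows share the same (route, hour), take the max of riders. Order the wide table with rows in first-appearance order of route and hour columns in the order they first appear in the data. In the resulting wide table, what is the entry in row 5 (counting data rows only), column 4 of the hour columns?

With rows in first-appearance order of route, row 5 is route=RT33. hour columns in first-appearance order: 19h, 18h, 12h, 07h; column 4 is 07h.
Long rows with route=RT33, hour=07h: max(54, 424) = 424.

424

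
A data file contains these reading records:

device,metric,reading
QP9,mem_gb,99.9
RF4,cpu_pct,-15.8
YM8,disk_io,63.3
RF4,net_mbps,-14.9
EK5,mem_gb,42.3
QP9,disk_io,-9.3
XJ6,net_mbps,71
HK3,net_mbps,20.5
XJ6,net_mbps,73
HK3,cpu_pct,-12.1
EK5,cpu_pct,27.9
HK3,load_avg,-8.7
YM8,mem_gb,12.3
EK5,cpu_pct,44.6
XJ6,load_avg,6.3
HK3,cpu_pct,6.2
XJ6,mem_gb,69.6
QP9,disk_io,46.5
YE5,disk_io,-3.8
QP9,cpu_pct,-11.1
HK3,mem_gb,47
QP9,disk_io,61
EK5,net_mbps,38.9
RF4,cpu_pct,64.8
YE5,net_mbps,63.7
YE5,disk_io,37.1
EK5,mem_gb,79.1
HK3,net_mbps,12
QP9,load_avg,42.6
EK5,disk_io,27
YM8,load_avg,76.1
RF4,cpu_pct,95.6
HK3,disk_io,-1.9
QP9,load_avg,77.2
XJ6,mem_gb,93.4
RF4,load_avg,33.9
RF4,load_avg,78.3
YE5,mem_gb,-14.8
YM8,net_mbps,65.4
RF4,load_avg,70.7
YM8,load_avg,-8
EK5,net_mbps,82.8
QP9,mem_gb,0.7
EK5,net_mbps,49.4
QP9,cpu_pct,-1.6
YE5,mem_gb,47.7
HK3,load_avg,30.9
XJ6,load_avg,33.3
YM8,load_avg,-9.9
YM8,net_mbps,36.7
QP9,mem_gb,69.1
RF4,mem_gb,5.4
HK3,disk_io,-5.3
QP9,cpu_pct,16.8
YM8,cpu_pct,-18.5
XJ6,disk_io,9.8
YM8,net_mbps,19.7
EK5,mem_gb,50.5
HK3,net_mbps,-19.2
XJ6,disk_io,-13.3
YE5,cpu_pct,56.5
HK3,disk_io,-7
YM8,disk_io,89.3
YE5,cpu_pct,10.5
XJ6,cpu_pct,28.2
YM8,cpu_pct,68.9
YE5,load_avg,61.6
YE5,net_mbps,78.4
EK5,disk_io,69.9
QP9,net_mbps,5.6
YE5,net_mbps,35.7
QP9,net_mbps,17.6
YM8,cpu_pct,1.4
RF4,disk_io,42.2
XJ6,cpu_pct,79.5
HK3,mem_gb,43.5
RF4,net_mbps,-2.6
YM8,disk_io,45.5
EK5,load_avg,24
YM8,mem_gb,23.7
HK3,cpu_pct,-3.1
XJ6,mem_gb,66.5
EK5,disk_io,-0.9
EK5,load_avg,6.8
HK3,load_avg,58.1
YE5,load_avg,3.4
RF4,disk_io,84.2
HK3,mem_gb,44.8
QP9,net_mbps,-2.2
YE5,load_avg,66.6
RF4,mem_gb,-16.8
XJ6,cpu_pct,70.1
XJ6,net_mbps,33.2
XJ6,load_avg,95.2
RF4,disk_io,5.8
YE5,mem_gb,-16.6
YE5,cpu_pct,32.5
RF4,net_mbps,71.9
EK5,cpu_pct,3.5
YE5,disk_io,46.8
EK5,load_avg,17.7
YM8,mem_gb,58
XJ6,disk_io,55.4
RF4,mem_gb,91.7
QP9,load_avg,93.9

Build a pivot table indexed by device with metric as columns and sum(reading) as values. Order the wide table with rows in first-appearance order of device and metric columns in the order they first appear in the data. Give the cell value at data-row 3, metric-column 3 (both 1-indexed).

With rows in first-appearance order of device, row 3 is device=YM8. metric columns in first-appearance order: mem_gb, cpu_pct, disk_io, net_mbps, load_avg; column 3 is disk_io.
Long rows with device=YM8, metric=disk_io: 63.3 + 89.3 + 45.5 = 198.1.

198.1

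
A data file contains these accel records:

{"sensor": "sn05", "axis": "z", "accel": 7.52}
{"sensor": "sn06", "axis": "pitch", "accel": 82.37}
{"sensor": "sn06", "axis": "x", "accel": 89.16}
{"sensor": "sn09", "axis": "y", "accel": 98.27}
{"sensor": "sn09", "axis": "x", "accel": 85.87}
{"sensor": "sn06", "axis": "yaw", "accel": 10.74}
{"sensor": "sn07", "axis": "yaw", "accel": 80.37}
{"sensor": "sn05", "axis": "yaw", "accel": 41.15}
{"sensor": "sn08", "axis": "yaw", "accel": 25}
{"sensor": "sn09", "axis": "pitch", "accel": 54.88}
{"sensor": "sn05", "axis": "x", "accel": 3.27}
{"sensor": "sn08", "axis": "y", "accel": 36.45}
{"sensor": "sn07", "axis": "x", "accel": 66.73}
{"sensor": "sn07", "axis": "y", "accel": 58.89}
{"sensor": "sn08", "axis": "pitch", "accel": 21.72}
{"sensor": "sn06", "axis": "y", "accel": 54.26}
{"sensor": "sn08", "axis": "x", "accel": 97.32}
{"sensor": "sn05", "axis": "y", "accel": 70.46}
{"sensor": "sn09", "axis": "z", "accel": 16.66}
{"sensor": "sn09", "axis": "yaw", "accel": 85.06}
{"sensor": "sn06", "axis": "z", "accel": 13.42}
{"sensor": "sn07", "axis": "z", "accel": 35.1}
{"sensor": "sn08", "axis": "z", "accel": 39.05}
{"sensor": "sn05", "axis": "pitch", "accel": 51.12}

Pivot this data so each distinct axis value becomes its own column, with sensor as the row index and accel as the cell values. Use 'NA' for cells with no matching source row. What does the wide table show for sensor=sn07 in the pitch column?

No long-format row has sensor=sn07 and axis=pitch, so the cell is NA.

NA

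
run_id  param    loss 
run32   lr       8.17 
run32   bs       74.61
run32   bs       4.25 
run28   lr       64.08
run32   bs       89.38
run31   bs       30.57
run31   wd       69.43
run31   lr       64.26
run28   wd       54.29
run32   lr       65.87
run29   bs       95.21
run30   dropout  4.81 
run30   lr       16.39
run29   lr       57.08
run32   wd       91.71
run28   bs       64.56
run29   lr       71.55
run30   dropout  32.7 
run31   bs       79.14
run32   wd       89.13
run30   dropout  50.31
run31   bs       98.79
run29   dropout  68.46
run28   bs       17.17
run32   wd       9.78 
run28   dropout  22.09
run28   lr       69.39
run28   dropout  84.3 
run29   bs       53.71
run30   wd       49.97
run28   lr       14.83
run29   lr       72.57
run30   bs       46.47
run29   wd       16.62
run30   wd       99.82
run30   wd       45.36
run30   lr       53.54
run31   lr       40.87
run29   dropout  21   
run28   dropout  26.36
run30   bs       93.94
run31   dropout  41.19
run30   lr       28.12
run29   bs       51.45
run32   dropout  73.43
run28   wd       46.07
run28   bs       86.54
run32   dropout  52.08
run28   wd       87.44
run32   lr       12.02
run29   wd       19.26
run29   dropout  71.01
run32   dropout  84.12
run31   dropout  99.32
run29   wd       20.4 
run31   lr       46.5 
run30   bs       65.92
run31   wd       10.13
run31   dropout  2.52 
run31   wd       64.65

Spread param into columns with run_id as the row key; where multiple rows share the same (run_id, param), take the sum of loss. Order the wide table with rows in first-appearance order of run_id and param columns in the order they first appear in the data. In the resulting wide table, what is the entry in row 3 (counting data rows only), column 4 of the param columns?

With rows in first-appearance order of run_id, row 3 is run_id=run31. param columns in first-appearance order: lr, bs, wd, dropout; column 4 is dropout.
Long rows with run_id=run31, param=dropout: 41.19 + 99.32 + 2.52 = 143.03.

143.03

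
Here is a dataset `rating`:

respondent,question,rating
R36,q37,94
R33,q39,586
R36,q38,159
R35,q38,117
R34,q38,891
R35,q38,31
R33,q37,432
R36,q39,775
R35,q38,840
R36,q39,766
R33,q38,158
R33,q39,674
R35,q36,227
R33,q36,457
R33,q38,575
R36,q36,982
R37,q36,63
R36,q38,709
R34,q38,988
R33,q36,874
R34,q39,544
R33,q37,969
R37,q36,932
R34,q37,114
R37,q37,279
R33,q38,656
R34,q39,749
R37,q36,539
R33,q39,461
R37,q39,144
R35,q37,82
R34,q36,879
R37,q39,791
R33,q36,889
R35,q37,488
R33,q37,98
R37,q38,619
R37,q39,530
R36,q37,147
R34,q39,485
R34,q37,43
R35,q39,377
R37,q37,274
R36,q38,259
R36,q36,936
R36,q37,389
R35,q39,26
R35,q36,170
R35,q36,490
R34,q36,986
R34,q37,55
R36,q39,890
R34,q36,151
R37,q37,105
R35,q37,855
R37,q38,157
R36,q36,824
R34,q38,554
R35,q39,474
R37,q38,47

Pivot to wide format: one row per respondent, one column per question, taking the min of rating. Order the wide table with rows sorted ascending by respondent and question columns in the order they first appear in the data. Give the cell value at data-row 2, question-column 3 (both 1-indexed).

554

With rows sorted ascending by respondent, row 2 is respondent=R34. question columns in first-appearance order: q37, q39, q38, q36; column 3 is q38.
Long rows with respondent=R34, question=q38: min(891, 988, 554) = 554.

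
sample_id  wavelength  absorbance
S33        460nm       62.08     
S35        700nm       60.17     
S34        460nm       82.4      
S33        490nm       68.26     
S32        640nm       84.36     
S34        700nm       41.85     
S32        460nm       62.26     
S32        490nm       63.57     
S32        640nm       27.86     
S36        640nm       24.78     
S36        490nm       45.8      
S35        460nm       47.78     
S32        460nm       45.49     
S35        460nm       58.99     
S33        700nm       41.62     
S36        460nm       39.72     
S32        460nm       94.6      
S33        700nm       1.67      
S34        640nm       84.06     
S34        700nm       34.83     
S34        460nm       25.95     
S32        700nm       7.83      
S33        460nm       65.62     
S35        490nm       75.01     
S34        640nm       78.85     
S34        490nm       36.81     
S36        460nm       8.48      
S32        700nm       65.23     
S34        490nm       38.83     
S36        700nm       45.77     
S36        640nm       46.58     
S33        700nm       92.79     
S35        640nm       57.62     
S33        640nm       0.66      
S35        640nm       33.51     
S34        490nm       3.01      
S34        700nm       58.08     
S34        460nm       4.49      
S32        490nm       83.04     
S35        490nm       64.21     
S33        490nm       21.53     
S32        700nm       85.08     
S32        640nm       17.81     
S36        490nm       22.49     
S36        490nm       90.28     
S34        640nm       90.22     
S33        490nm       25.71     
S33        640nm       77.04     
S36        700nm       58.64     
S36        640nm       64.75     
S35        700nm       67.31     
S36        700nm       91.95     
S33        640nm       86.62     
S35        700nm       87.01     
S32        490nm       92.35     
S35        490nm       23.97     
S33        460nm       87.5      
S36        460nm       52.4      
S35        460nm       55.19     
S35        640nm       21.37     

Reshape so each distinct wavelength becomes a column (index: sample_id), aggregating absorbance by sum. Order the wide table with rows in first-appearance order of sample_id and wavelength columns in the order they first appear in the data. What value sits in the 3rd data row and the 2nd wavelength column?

With rows in first-appearance order of sample_id, row 3 is sample_id=S34. wavelength columns in first-appearance order: 460nm, 700nm, 490nm, 640nm; column 2 is 700nm.
Long rows with sample_id=S34, wavelength=700nm: 41.85 + 34.83 + 58.08 = 134.76.

134.76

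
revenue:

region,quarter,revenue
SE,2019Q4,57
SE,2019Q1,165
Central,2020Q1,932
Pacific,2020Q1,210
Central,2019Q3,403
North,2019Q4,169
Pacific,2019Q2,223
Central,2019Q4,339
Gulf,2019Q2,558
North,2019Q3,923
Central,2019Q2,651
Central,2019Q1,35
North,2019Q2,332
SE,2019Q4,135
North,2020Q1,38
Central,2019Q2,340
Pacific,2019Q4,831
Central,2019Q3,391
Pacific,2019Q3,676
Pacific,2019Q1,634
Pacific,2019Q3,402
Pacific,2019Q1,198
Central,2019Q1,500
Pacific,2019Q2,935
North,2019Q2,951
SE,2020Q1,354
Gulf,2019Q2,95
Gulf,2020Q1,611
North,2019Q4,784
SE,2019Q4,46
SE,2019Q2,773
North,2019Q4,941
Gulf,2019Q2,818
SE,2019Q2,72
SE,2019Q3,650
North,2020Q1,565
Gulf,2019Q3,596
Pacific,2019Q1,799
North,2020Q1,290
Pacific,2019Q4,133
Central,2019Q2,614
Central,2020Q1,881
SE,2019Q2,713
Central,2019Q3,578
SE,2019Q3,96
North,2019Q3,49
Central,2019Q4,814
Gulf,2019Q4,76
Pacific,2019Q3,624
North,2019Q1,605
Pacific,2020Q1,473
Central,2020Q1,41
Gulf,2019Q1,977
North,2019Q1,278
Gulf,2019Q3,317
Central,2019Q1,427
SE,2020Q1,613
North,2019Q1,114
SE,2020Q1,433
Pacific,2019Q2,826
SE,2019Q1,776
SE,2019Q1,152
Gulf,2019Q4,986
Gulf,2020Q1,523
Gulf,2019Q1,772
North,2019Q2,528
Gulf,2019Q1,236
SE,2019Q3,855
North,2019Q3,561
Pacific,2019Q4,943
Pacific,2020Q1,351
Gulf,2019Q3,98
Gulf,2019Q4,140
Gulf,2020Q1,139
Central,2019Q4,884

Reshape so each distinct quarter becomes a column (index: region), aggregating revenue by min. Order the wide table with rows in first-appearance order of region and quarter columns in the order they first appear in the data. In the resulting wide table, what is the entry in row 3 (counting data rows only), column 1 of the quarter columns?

133

With rows in first-appearance order of region, row 3 is region=Pacific. quarter columns in first-appearance order: 2019Q4, 2019Q1, 2020Q1, 2019Q3, 2019Q2; column 1 is 2019Q4.
Long rows with region=Pacific, quarter=2019Q4: min(831, 133, 943) = 133.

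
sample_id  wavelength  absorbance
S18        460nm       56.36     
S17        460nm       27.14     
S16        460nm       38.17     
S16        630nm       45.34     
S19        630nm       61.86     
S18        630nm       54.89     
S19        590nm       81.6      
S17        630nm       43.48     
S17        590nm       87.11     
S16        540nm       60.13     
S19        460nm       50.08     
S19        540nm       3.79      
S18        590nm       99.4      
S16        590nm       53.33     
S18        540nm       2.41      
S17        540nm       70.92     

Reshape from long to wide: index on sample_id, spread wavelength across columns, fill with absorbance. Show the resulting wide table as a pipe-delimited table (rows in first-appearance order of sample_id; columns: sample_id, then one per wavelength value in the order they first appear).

Columns: sample_id plus the 4 distinct wavelength values (460nm, 630nm, 590nm, 540nm).
For example, row S18 column 460nm takes absorbance=56.36 from the long row (S18, 460nm).

| sample_id | 460nm | 630nm | 590nm | 540nm |
| S18 | 56.36 | 54.89 | 99.4 | 2.41 |
| S17 | 27.14 | 43.48 | 87.11 | 70.92 |
| S16 | 38.17 | 45.34 | 53.33 | 60.13 |
| S19 | 50.08 | 61.86 | 81.6 | 3.79 |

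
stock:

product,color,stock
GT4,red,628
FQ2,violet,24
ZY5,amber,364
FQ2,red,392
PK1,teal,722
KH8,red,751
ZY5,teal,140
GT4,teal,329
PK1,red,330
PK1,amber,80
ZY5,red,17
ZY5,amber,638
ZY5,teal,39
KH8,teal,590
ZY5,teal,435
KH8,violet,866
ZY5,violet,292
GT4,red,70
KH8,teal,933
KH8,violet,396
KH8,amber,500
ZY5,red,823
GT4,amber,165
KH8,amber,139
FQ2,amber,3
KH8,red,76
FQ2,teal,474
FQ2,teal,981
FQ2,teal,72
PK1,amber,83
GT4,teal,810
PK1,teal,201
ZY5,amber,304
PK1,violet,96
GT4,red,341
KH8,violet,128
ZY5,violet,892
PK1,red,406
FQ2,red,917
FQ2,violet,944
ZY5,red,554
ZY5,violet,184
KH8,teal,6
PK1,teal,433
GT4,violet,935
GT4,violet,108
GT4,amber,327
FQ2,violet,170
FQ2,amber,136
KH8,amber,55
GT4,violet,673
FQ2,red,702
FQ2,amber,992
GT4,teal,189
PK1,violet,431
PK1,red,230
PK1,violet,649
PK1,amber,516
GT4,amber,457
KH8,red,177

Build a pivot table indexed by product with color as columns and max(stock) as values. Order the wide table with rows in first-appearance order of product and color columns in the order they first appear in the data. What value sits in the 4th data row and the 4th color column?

With rows in first-appearance order of product, row 4 is product=PK1. color columns in first-appearance order: red, violet, amber, teal; column 4 is teal.
Long rows with product=PK1, color=teal: max(722, 201, 433) = 722.

722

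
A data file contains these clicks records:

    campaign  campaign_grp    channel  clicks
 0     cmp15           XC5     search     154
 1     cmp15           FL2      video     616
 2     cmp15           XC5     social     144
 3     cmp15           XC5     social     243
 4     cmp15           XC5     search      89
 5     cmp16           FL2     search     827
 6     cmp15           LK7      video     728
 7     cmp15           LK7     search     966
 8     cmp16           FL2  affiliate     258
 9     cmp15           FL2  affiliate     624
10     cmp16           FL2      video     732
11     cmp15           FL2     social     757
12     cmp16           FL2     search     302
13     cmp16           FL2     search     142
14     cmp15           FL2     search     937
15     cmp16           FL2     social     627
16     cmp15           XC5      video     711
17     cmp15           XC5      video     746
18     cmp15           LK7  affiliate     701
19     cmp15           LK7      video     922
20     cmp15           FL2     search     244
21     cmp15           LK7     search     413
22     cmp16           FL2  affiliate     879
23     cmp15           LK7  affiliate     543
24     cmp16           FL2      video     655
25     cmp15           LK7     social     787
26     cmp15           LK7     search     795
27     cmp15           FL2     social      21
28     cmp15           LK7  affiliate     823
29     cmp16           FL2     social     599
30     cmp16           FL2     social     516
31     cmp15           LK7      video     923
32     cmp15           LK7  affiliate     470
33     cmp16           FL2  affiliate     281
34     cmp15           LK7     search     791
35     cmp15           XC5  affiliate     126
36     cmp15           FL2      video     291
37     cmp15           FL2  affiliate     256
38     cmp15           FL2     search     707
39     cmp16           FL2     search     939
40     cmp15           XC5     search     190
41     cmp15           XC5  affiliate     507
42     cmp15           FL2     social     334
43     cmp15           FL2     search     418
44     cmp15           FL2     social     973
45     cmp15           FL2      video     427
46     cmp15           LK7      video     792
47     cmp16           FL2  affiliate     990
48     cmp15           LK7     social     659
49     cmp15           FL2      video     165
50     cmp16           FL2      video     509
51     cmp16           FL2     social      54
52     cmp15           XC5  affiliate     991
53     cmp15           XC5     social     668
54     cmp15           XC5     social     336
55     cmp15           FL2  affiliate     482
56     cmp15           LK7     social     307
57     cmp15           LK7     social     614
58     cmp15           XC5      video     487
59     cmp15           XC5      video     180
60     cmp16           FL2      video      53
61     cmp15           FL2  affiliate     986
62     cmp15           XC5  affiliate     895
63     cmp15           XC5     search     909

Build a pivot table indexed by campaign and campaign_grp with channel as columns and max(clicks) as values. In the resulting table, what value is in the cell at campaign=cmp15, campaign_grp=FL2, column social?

Rows with campaign=cmp15, campaign_grp=FL2 and channel=social: clicks values are 757, 21, 334, 973.
max(757, 21, 334, 973) = 973.

973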